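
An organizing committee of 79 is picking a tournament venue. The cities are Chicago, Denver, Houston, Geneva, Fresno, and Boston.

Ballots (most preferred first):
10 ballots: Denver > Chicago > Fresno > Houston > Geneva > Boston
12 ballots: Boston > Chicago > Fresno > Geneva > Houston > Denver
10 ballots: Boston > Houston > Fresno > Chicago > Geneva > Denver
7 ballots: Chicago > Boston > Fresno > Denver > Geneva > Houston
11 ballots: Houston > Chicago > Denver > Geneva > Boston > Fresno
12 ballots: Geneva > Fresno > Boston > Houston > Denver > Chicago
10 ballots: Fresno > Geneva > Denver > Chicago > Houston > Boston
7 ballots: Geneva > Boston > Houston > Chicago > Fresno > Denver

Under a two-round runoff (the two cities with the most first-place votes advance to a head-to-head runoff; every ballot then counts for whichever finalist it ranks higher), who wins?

Round 1 first-place votes: Chicago 7, Denver 10, Houston 11, Geneva 19, Fresno 10, Boston 22. Boston and Geneva advance.
Runoff: Boston is ranked above Geneva on 29 ballots, Geneva above Boston on 50.

Geneva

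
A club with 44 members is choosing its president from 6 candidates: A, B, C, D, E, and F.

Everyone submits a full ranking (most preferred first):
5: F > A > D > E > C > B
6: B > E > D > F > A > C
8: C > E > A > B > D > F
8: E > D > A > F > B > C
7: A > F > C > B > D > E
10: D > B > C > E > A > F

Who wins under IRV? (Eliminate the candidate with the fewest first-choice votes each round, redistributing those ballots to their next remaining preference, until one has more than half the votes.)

E

Round 1: A 7, B 6, C 8, D 10, E 8, F 5. F eliminated.
Round 2: A 12, B 6, C 8, D 10, E 8. B eliminated.
Round 3: A 12, C 8, D 10, E 14. C eliminated.
Round 4: A 12, D 10, E 22. D eliminated.
Round 5: A 12, E 32. E has a majority (≥23).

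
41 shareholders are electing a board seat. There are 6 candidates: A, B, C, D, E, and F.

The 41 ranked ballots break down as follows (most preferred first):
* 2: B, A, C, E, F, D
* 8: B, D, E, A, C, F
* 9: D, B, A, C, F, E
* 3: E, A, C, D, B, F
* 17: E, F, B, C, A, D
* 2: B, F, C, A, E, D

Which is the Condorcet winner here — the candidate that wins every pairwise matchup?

B

B vs A: 38–3
B vs C: 38–3
B vs D: 29–12
B vs E: 21–20
B vs F: 24–17
B beats every other candidate.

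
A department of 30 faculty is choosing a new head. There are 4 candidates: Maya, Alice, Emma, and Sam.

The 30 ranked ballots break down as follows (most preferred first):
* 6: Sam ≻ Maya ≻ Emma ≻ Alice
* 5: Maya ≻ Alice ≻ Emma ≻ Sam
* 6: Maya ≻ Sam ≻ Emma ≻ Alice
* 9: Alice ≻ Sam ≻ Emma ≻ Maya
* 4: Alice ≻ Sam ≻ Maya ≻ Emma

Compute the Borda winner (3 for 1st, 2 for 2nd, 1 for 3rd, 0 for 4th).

Sam

Maya: 6×2 + 5×3 + 6×3 + 9×0 + 4×1 = 49
Alice: 6×0 + 5×2 + 6×0 + 9×3 + 4×3 = 49
Emma: 6×1 + 5×1 + 6×1 + 9×1 + 4×0 = 26
Sam: 6×3 + 5×0 + 6×2 + 9×2 + 4×2 = 56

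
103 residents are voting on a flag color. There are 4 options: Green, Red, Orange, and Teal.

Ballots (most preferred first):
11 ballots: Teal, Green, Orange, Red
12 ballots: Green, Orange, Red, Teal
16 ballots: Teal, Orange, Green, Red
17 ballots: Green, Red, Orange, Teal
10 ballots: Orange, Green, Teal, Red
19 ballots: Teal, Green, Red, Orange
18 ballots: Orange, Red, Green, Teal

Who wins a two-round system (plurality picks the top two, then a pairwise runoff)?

Round 1 first-place votes: Green 29, Red 0, Orange 28, Teal 46. Teal and Green advance.
Runoff: Teal is ranked above Green on 46 ballots, Green above Teal on 57.

Green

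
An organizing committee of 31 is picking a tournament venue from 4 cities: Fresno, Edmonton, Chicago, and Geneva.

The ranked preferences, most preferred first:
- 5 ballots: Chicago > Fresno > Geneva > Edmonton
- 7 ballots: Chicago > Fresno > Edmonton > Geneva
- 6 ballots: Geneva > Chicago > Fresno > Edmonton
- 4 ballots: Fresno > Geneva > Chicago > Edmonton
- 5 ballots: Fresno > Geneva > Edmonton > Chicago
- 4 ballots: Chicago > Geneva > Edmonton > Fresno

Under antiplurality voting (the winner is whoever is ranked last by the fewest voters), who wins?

Last-place votes: Fresno 4, Edmonton 15, Chicago 5, Geneva 7.

Fresno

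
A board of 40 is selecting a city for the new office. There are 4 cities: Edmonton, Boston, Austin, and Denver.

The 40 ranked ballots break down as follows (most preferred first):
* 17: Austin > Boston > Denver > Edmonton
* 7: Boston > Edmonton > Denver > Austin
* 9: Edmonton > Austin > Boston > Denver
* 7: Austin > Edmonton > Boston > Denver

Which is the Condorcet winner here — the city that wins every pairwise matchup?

Austin vs Edmonton: 24–16
Austin vs Boston: 33–7
Austin vs Denver: 33–7
Austin beats every other city.

Austin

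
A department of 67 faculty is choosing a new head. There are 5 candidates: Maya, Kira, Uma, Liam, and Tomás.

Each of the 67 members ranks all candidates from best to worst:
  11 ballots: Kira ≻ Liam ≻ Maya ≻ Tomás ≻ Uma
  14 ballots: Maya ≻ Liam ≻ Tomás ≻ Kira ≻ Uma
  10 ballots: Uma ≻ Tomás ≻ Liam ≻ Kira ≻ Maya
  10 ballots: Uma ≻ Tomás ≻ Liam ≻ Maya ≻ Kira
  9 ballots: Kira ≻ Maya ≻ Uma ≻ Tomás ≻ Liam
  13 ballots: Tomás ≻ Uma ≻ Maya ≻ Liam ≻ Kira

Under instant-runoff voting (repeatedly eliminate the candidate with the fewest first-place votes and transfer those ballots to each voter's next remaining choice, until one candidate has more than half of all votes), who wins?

Round 1: Maya 14, Kira 20, Uma 20, Liam 0, Tomás 13. Liam eliminated.
Round 2: Maya 14, Kira 20, Uma 20, Tomás 13. Tomás eliminated.
Round 3: Maya 14, Kira 20, Uma 33. Maya eliminated.
Round 4: Kira 34, Uma 33. Kira has a majority (≥34).

Kira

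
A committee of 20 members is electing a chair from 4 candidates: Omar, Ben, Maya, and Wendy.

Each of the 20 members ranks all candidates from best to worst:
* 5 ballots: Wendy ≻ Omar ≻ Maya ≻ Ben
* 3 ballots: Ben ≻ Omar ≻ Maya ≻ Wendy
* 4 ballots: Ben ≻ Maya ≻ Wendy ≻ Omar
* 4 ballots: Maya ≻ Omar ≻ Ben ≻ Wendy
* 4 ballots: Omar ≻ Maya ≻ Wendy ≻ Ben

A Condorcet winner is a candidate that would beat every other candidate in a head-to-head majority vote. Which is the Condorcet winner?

Omar vs Ben: 13–7
Omar vs Maya: 12–8
Omar vs Wendy: 11–9
Omar beats every other candidate.

Omar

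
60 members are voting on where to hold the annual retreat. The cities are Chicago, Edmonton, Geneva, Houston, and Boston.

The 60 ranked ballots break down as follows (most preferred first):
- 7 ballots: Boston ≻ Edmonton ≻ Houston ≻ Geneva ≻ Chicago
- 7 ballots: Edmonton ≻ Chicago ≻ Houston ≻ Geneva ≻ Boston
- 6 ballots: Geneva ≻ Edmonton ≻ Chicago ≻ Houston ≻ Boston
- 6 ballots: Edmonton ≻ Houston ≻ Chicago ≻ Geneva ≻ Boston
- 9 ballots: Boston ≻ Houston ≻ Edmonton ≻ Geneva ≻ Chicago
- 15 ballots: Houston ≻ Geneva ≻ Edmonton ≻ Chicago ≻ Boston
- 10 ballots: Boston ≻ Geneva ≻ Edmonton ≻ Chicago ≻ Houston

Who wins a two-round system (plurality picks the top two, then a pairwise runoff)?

Houston

Round 1 first-place votes: Chicago 0, Edmonton 13, Geneva 6, Houston 15, Boston 26. Boston and Houston advance.
Runoff: Boston is ranked above Houston on 26 ballots, Houston above Boston on 34.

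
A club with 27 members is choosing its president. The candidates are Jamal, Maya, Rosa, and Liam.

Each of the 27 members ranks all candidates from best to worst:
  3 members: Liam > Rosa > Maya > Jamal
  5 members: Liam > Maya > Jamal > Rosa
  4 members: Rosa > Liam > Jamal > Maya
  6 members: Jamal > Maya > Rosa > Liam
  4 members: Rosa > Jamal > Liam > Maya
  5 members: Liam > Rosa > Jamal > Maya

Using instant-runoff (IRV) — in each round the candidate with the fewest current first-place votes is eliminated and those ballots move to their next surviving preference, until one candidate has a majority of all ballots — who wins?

Round 1: Jamal 6, Maya 0, Rosa 8, Liam 13. Maya eliminated.
Round 2: Jamal 6, Rosa 8, Liam 13. Jamal eliminated.
Round 3: Rosa 14, Liam 13. Rosa has a majority (≥14).

Rosa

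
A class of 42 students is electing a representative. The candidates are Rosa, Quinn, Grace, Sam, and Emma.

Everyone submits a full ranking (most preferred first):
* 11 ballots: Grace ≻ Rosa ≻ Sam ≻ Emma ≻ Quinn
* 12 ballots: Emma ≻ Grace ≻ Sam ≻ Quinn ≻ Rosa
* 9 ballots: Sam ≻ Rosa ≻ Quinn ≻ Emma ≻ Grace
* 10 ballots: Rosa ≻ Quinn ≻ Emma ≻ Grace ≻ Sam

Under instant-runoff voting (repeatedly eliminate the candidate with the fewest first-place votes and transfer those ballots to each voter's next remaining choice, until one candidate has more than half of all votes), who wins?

Rosa

Round 1: Rosa 10, Quinn 0, Grace 11, Sam 9, Emma 12. Quinn eliminated.
Round 2: Rosa 10, Grace 11, Sam 9, Emma 12. Sam eliminated.
Round 3: Rosa 19, Grace 11, Emma 12. Grace eliminated.
Round 4: Rosa 30, Emma 12. Rosa has a majority (≥22).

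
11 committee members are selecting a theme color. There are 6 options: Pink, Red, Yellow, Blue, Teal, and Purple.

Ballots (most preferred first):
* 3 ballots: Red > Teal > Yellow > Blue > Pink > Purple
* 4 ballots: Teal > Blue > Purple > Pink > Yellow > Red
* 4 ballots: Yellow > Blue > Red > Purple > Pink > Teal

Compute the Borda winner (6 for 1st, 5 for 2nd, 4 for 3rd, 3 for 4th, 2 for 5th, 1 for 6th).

Blue

Pink: 3×2 + 4×3 + 4×2 = 26
Red: 3×6 + 4×1 + 4×4 = 38
Yellow: 3×4 + 4×2 + 4×6 = 44
Blue: 3×3 + 4×5 + 4×5 = 49
Teal: 3×5 + 4×6 + 4×1 = 43
Purple: 3×1 + 4×4 + 4×3 = 31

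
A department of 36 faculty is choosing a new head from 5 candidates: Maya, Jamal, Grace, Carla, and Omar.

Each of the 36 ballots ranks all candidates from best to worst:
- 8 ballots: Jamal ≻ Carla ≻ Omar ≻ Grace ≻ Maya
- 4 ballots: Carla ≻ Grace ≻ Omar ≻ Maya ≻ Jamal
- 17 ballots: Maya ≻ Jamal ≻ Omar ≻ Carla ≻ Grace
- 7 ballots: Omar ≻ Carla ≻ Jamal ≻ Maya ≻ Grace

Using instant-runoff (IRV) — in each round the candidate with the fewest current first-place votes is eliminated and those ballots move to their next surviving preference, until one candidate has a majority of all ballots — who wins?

Round 1: Maya 17, Jamal 8, Grace 0, Carla 4, Omar 7. Grace eliminated.
Round 2: Maya 17, Jamal 8, Carla 4, Omar 7. Carla eliminated.
Round 3: Maya 17, Jamal 8, Omar 11. Jamal eliminated.
Round 4: Maya 17, Omar 19. Omar has a majority (≥19).

Omar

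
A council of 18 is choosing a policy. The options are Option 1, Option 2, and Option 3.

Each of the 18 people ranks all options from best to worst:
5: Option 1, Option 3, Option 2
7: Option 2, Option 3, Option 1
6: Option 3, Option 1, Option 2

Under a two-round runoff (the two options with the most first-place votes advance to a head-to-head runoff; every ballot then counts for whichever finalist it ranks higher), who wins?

Option 3

Round 1 first-place votes: Option 1 5, Option 2 7, Option 3 6. Option 2 and Option 3 advance.
Runoff: Option 2 is ranked above Option 3 on 7 ballots, Option 3 above Option 2 on 11.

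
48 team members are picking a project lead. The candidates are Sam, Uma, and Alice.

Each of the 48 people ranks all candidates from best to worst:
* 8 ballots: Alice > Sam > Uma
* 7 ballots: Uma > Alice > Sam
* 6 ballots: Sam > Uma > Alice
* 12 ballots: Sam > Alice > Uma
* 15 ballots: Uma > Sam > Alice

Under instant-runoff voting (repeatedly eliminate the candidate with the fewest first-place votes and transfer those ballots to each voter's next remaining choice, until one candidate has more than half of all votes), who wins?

Sam

Round 1: Sam 18, Uma 22, Alice 8. Alice eliminated.
Round 2: Sam 26, Uma 22. Sam has a majority (≥25).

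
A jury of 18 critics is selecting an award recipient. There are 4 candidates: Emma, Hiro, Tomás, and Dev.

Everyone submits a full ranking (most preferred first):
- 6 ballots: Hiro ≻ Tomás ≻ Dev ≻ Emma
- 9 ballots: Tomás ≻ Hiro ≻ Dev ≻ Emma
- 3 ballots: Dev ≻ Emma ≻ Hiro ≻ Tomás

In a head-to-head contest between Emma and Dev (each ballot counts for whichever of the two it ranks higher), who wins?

Dev

Emma is ranked above Dev on 0 ballots; Dev above Emma on 18.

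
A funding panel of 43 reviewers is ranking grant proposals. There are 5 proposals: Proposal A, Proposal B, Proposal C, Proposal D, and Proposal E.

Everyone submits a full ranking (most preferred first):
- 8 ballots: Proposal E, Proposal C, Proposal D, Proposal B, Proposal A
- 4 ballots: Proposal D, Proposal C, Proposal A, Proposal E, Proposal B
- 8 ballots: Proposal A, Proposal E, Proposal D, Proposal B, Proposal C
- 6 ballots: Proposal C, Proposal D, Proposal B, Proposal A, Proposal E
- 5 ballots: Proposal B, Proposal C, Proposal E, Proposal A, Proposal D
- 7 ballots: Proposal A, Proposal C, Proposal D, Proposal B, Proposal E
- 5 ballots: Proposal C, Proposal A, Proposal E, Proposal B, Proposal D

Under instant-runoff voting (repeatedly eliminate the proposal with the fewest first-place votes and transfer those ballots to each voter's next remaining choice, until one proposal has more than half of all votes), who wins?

Proposal C

Round 1: Proposal A 15, Proposal B 5, Proposal C 11, Proposal D 4, Proposal E 8. Proposal D eliminated.
Round 2: Proposal A 15, Proposal B 5, Proposal C 15, Proposal E 8. Proposal B eliminated.
Round 3: Proposal A 15, Proposal C 20, Proposal E 8. Proposal E eliminated.
Round 4: Proposal A 15, Proposal C 28. Proposal C has a majority (≥22).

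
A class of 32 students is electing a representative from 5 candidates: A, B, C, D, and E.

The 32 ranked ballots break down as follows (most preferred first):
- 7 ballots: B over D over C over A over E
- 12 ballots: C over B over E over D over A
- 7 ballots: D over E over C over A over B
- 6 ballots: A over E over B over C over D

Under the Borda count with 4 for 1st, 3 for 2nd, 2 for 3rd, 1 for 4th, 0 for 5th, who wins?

A: 7×1 + 12×0 + 7×1 + 6×4 = 38
B: 7×4 + 12×3 + 7×0 + 6×2 = 76
C: 7×2 + 12×4 + 7×2 + 6×1 = 82
D: 7×3 + 12×1 + 7×4 + 6×0 = 61
E: 7×0 + 12×2 + 7×3 + 6×3 = 63

C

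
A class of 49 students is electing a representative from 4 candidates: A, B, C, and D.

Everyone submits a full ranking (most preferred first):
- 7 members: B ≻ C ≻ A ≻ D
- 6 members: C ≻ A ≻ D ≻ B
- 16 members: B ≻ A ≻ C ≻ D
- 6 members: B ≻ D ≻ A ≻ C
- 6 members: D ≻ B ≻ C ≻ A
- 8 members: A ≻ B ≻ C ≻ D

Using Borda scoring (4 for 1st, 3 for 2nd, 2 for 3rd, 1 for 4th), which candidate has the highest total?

A: 7×2 + 6×3 + 16×3 + 6×2 + 6×1 + 8×4 = 130
B: 7×4 + 6×1 + 16×4 + 6×4 + 6×3 + 8×3 = 164
C: 7×3 + 6×4 + 16×2 + 6×1 + 6×2 + 8×2 = 111
D: 7×1 + 6×2 + 16×1 + 6×3 + 6×4 + 8×1 = 85

B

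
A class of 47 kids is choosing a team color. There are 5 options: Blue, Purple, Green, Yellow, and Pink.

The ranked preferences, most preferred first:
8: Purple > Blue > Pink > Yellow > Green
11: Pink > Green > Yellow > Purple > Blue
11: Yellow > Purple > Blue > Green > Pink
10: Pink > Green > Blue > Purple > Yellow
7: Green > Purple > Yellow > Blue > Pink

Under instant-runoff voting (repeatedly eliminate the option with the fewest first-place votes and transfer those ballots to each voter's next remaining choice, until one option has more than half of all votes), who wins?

Purple

Round 1: Blue 0, Purple 8, Green 7, Yellow 11, Pink 21. Blue eliminated.
Round 2: Purple 8, Green 7, Yellow 11, Pink 21. Green eliminated.
Round 3: Purple 15, Yellow 11, Pink 21. Yellow eliminated.
Round 4: Purple 26, Pink 21. Purple has a majority (≥24).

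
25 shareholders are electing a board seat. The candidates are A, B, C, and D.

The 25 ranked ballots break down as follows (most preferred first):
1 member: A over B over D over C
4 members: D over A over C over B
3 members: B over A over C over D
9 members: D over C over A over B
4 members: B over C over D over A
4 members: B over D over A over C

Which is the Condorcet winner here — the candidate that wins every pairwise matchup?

D

D vs A: 21–4
D vs B: 13–12
D vs C: 18–7
D beats every other candidate.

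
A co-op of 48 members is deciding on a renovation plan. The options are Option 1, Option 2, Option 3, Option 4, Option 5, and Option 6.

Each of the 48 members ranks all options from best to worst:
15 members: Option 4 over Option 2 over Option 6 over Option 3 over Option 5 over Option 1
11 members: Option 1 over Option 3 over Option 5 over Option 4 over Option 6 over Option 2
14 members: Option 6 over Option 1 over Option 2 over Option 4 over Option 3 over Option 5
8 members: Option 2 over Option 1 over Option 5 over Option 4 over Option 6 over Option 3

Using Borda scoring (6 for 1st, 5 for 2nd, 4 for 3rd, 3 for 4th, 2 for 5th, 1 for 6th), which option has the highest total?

Option 1

Option 1: 15×1 + 11×6 + 14×5 + 8×5 = 191
Option 2: 15×5 + 11×1 + 14×4 + 8×6 = 190
Option 3: 15×3 + 11×5 + 14×2 + 8×1 = 136
Option 4: 15×6 + 11×3 + 14×3 + 8×3 = 189
Option 5: 15×2 + 11×4 + 14×1 + 8×4 = 120
Option 6: 15×4 + 11×2 + 14×6 + 8×2 = 182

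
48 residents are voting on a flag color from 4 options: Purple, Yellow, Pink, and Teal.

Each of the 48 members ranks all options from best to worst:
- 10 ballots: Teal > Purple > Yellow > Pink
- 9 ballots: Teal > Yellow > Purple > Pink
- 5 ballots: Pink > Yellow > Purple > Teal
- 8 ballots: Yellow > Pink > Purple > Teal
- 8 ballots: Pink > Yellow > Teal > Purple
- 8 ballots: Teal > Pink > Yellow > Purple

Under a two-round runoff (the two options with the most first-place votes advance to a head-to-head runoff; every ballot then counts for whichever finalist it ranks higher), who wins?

Round 1 first-place votes: Purple 0, Yellow 8, Pink 13, Teal 27. Teal and Pink advance.
Runoff: Teal is ranked above Pink on 27 ballots, Pink above Teal on 21.

Teal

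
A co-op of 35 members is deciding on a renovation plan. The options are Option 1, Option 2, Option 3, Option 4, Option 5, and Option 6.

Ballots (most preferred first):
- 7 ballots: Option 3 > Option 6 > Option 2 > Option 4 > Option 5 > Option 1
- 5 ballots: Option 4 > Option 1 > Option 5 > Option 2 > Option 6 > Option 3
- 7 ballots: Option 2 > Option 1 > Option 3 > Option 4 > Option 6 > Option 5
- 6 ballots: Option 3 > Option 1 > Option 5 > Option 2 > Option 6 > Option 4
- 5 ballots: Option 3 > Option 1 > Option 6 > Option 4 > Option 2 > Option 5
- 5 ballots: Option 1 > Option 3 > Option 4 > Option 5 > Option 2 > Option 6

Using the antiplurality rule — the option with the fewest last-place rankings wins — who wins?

Last-place votes: Option 1 7, Option 2 0, Option 3 5, Option 4 6, Option 5 12, Option 6 5.

Option 2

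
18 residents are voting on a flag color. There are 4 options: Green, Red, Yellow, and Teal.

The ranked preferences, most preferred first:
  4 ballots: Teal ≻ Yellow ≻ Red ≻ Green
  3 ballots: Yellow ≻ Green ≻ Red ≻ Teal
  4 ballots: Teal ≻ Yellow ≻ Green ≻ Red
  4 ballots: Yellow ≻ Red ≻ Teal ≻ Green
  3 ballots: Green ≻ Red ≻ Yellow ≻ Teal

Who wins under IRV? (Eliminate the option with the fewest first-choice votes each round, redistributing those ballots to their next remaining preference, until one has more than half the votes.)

Round 1: Green 3, Red 0, Yellow 7, Teal 8. Red eliminated.
Round 2: Green 3, Yellow 7, Teal 8. Green eliminated.
Round 3: Yellow 10, Teal 8. Yellow has a majority (≥10).

Yellow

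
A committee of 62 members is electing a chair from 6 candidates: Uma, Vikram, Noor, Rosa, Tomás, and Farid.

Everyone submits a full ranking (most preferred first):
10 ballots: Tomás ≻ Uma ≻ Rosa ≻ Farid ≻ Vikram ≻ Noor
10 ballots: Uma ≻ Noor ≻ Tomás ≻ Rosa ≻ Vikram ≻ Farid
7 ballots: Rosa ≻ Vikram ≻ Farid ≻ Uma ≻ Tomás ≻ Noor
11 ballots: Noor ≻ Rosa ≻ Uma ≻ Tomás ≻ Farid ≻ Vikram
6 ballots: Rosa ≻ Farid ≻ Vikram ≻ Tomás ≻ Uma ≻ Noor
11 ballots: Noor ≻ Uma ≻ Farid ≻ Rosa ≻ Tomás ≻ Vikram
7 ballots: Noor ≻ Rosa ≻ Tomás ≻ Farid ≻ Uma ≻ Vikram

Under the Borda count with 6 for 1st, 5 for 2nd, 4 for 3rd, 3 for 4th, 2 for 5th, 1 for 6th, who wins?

Uma: 10×5 + 10×6 + 7×3 + 11×4 + 6×2 + 11×5 + 7×2 = 256
Vikram: 10×2 + 10×2 + 7×5 + 11×1 + 6×4 + 11×1 + 7×1 = 128
Noor: 10×1 + 10×5 + 7×1 + 11×6 + 6×1 + 11×6 + 7×6 = 247
Rosa: 10×4 + 10×3 + 7×6 + 11×5 + 6×6 + 11×3 + 7×5 = 271
Tomás: 10×6 + 10×4 + 7×2 + 11×3 + 6×3 + 11×2 + 7×4 = 215
Farid: 10×3 + 10×1 + 7×4 + 11×2 + 6×5 + 11×4 + 7×3 = 185

Rosa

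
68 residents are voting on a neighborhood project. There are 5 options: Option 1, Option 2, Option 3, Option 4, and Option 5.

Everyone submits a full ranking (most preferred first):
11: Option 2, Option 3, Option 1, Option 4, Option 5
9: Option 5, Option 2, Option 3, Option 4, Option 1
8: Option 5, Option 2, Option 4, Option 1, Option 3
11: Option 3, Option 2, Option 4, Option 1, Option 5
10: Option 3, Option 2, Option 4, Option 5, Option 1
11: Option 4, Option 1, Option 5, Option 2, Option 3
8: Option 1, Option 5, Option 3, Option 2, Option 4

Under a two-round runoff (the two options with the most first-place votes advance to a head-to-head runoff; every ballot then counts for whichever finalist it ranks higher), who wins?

Round 1 first-place votes: Option 1 8, Option 2 11, Option 3 21, Option 4 11, Option 5 17. Option 3 and Option 5 advance.
Runoff: Option 3 is ranked above Option 5 on 32 ballots, Option 5 above Option 3 on 36.

Option 5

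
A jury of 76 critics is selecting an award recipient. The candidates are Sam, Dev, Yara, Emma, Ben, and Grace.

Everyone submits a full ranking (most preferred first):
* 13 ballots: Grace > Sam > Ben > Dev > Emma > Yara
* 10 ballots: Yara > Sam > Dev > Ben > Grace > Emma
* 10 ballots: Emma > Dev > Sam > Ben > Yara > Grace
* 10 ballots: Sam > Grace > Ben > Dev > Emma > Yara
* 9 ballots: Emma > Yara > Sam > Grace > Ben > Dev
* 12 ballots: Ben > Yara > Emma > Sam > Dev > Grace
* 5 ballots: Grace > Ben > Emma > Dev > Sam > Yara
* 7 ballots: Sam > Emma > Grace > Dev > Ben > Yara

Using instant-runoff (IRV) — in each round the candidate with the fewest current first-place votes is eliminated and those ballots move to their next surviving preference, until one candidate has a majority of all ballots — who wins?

Sam

Round 1: Sam 17, Dev 0, Yara 10, Emma 19, Ben 12, Grace 18. Dev eliminated.
Round 2: Sam 17, Yara 10, Emma 19, Ben 12, Grace 18. Yara eliminated.
Round 3: Sam 27, Emma 19, Ben 12, Grace 18. Ben eliminated.
Round 4: Sam 27, Emma 31, Grace 18. Grace eliminated.
Round 5: Sam 40, Emma 36. Sam has a majority (≥39).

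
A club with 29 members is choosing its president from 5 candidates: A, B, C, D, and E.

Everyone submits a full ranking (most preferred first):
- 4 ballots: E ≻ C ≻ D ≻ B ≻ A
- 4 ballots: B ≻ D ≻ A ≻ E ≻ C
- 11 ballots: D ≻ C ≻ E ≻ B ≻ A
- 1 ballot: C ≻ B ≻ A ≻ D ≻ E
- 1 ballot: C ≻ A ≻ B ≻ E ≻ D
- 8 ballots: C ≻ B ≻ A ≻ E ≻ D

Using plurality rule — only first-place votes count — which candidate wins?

D

First-place votes: A 0, B 4, C 10, D 11, E 4.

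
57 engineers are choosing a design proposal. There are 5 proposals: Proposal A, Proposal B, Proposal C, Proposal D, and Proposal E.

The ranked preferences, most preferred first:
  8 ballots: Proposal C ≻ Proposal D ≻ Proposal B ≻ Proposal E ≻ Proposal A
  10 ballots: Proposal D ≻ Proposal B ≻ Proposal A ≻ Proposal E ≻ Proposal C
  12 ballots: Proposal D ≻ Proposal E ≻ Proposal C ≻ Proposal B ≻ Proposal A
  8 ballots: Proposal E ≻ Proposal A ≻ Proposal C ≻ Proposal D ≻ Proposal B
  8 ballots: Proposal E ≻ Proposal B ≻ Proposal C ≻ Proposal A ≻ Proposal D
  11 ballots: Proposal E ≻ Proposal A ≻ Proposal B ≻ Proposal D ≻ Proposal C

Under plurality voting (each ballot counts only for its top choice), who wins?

First-place votes: Proposal A 0, Proposal B 0, Proposal C 8, Proposal D 22, Proposal E 27.

Proposal E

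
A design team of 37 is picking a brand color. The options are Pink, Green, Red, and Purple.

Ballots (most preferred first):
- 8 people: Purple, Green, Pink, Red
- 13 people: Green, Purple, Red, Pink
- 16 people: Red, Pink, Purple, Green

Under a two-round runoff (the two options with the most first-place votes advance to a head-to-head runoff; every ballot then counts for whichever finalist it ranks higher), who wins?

Round 1 first-place votes: Pink 0, Green 13, Red 16, Purple 8. Red and Green advance.
Runoff: Red is ranked above Green on 16 ballots, Green above Red on 21.

Green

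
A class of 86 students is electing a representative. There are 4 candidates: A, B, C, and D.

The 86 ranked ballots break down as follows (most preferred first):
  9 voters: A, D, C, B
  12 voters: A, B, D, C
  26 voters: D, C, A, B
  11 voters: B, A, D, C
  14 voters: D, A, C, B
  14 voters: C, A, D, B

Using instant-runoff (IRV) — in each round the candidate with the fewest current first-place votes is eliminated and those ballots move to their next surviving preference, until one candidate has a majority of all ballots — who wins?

A

Round 1: A 21, B 11, C 14, D 40. B eliminated.
Round 2: A 32, C 14, D 40. C eliminated.
Round 3: A 46, D 40. A has a majority (≥44).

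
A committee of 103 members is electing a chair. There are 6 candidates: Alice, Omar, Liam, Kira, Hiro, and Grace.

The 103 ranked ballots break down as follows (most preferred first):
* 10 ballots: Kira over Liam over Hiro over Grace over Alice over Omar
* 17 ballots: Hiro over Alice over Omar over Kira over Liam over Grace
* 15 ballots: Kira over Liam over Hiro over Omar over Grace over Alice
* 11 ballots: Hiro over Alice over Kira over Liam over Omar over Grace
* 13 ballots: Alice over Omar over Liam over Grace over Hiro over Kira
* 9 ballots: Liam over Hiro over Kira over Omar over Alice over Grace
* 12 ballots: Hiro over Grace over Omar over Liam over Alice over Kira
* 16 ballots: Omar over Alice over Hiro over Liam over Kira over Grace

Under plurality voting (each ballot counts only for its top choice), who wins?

Hiro

First-place votes: Alice 13, Omar 16, Liam 9, Kira 25, Hiro 40, Grace 0.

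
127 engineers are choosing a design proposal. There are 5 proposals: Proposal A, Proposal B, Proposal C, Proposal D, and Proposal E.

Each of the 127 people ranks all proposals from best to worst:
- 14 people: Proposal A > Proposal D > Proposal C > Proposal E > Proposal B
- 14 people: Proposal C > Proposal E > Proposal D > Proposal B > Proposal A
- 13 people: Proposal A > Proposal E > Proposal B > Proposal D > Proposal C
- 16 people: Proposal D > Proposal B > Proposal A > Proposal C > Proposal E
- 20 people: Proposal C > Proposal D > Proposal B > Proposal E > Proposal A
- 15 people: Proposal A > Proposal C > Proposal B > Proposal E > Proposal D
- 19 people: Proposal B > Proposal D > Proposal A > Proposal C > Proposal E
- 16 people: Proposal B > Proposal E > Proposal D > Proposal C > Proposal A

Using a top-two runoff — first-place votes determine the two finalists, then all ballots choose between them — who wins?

Round 1 first-place votes: Proposal A 42, Proposal B 35, Proposal C 34, Proposal D 16, Proposal E 0. Proposal A and Proposal B advance.
Runoff: Proposal A is ranked above Proposal B on 42 ballots, Proposal B above Proposal A on 85.

Proposal B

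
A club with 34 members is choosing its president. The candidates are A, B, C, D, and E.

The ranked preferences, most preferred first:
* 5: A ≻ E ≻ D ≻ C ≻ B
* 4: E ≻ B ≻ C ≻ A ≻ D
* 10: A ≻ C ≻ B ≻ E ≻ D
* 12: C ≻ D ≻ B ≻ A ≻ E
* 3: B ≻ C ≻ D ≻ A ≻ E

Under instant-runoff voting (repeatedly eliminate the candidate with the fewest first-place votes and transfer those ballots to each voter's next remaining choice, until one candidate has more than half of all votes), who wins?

Round 1: A 15, B 3, C 12, D 0, E 4. D eliminated.
Round 2: A 15, B 3, C 12, E 4. B eliminated.
Round 3: A 15, C 15, E 4. E eliminated.
Round 4: A 15, C 19. C has a majority (≥18).

C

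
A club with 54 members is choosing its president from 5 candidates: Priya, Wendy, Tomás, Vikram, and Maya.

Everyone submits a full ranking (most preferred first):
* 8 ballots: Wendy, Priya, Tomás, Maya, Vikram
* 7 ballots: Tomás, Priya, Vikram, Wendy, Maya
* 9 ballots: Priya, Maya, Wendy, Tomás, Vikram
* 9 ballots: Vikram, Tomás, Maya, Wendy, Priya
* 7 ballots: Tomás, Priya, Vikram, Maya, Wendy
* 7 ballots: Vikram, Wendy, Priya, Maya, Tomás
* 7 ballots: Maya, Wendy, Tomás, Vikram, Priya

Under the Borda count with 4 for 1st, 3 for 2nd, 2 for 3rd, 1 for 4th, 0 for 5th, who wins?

Priya: 8×3 + 7×3 + 9×4 + 9×0 + 7×3 + 7×2 + 7×0 = 116
Wendy: 8×4 + 7×1 + 9×2 + 9×1 + 7×0 + 7×3 + 7×3 = 108
Tomás: 8×2 + 7×4 + 9×1 + 9×3 + 7×4 + 7×0 + 7×2 = 122
Vikram: 8×0 + 7×2 + 9×0 + 9×4 + 7×2 + 7×4 + 7×1 = 99
Maya: 8×1 + 7×0 + 9×3 + 9×2 + 7×1 + 7×1 + 7×4 = 95

Tomás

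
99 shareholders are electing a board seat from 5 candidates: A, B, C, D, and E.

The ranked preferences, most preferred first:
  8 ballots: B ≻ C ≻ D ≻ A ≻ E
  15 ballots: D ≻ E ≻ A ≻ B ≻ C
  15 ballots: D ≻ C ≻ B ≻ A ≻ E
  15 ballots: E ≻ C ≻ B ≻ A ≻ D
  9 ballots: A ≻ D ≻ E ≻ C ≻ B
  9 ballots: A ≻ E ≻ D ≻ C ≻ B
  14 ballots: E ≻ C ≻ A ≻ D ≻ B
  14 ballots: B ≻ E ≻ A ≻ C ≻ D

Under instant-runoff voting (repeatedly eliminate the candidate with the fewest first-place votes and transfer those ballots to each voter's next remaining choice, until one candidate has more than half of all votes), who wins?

E

Round 1: A 18, B 22, C 0, D 30, E 29. C eliminated.
Round 2: A 18, B 22, D 30, E 29. A eliminated.
Round 3: B 22, D 39, E 38. B eliminated.
Round 4: D 47, E 52. E has a majority (≥50).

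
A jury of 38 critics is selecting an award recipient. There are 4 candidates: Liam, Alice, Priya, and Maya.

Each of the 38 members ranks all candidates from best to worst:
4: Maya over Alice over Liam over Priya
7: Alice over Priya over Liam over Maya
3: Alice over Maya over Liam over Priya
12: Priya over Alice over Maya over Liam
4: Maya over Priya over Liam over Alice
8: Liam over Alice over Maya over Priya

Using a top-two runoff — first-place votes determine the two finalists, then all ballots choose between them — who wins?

Alice

Round 1 first-place votes: Liam 8, Alice 10, Priya 12, Maya 8. Priya and Alice advance.
Runoff: Priya is ranked above Alice on 16 ballots, Alice above Priya on 22.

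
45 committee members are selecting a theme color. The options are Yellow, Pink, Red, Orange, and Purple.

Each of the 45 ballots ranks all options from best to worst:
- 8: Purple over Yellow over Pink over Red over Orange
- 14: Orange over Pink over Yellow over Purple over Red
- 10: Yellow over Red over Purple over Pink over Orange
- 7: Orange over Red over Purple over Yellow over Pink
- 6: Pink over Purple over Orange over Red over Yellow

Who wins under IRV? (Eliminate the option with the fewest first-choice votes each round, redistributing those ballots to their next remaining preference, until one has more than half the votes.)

Purple

Round 1: Yellow 10, Pink 6, Red 0, Orange 21, Purple 8. Red eliminated.
Round 2: Yellow 10, Pink 6, Orange 21, Purple 8. Pink eliminated.
Round 3: Yellow 10, Orange 21, Purple 14. Yellow eliminated.
Round 4: Orange 21, Purple 24. Purple has a majority (≥23).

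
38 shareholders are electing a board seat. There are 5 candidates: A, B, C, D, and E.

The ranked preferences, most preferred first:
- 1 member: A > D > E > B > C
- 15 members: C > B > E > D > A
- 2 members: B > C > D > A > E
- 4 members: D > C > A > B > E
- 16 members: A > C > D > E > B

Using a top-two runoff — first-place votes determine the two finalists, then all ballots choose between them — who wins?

C

Round 1 first-place votes: A 17, B 2, C 15, D 4, E 0. A and C advance.
Runoff: A is ranked above C on 17 ballots, C above A on 21.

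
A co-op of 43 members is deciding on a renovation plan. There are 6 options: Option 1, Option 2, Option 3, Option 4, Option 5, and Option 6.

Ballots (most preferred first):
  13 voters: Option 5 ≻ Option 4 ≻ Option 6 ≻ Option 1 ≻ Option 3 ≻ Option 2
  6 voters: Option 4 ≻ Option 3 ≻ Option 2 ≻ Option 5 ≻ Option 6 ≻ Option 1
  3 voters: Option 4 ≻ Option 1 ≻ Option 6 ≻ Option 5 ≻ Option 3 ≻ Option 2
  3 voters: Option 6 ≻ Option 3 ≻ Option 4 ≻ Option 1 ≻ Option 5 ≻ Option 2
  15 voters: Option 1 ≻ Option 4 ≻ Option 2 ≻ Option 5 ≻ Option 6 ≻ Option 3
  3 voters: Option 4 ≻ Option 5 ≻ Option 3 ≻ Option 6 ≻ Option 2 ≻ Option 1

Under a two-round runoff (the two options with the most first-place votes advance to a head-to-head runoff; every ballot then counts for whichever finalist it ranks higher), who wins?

Round 1 first-place votes: Option 1 15, Option 2 0, Option 3 0, Option 4 12, Option 5 13, Option 6 3. Option 1 and Option 5 advance.
Runoff: Option 1 is ranked above Option 5 on 21 ballots, Option 5 above Option 1 on 22.

Option 5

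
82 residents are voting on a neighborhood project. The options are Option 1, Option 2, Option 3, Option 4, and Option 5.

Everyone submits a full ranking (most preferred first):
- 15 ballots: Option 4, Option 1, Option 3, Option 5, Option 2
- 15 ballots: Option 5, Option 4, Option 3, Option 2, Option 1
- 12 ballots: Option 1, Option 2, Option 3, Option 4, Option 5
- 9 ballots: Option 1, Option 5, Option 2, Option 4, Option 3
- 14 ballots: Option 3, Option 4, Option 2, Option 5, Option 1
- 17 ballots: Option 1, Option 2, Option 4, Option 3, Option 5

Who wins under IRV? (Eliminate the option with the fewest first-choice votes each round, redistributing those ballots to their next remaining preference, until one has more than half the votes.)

Option 4

Round 1: Option 1 38, Option 2 0, Option 3 14, Option 4 15, Option 5 15. Option 2 eliminated.
Round 2: Option 1 38, Option 3 14, Option 4 15, Option 5 15. Option 3 eliminated.
Round 3: Option 1 38, Option 4 29, Option 5 15. Option 5 eliminated.
Round 4: Option 1 38, Option 4 44. Option 4 has a majority (≥42).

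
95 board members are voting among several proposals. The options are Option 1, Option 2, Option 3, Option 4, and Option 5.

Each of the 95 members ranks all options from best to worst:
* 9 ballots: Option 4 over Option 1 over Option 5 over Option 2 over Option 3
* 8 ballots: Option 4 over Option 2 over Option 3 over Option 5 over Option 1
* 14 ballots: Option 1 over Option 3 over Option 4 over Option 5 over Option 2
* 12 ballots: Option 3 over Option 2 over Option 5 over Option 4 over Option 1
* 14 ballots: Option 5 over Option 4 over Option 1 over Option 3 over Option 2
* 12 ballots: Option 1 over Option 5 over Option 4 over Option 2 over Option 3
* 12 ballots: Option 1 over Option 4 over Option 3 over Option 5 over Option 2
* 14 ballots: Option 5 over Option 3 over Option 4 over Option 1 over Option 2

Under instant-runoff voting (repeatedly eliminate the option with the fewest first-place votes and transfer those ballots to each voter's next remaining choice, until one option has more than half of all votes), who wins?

Option 5

Round 1: Option 1 38, Option 2 0, Option 3 12, Option 4 17, Option 5 28. Option 2 eliminated.
Round 2: Option 1 38, Option 3 12, Option 4 17, Option 5 28. Option 3 eliminated.
Round 3: Option 1 38, Option 4 17, Option 5 40. Option 4 eliminated.
Round 4: Option 1 47, Option 5 48. Option 5 has a majority (≥48).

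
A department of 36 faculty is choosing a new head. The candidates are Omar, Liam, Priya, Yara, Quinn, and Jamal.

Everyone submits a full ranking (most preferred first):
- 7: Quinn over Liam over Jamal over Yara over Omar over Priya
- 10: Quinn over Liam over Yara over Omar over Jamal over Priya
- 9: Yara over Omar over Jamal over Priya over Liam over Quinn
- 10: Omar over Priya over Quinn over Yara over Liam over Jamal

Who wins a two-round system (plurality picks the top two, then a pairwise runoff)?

Omar

Round 1 first-place votes: Omar 10, Liam 0, Priya 0, Yara 9, Quinn 17, Jamal 0. Quinn and Omar advance.
Runoff: Quinn is ranked above Omar on 17 ballots, Omar above Quinn on 19.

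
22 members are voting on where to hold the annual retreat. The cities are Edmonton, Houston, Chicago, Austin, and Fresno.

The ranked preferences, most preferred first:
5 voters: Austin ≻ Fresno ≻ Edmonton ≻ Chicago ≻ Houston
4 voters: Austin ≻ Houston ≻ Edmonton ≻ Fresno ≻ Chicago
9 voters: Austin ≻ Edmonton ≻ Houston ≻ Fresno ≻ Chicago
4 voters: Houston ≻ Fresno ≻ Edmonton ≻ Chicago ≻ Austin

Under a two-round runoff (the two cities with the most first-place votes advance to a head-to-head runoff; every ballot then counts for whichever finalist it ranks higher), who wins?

Austin

Round 1 first-place votes: Edmonton 0, Houston 4, Chicago 0, Austin 18, Fresno 0. Austin and Houston advance.
Runoff: Austin is ranked above Houston on 18 ballots, Houston above Austin on 4.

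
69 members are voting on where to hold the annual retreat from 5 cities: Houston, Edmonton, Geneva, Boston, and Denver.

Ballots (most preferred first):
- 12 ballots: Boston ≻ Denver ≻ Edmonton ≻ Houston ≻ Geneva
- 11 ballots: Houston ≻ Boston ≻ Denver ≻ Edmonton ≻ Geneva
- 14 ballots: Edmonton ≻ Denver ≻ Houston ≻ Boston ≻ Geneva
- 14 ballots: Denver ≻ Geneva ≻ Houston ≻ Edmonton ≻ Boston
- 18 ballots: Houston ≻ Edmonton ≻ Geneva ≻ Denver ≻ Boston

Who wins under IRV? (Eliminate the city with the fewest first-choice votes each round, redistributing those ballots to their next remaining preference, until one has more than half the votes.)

Round 1: Houston 29, Edmonton 14, Geneva 0, Boston 12, Denver 14. Geneva eliminated.
Round 2: Houston 29, Edmonton 14, Boston 12, Denver 14. Boston eliminated.
Round 3: Houston 29, Edmonton 14, Denver 26. Edmonton eliminated.
Round 4: Houston 29, Denver 40. Denver has a majority (≥35).

Denver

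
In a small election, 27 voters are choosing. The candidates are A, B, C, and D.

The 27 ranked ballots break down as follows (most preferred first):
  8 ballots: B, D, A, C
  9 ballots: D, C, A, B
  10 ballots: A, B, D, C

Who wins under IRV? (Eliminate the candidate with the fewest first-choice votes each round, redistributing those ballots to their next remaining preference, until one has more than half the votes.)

Round 1: A 10, B 8, C 0, D 9. C eliminated.
Round 2: A 10, B 8, D 9. B eliminated.
Round 3: A 10, D 17. D has a majority (≥14).

D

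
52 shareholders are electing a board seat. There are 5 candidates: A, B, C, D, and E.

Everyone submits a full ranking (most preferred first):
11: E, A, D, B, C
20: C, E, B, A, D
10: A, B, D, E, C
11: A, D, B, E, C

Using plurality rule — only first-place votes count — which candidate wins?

A

First-place votes: A 21, B 0, C 20, D 0, E 11.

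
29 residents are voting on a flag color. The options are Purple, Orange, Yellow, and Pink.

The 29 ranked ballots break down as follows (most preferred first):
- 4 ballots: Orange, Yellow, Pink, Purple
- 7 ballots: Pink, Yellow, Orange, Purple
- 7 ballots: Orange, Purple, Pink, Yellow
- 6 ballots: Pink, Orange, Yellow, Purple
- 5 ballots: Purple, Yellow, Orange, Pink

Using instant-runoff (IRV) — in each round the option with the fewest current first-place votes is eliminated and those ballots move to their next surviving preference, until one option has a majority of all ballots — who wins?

Orange

Round 1: Purple 5, Orange 11, Yellow 0, Pink 13. Yellow eliminated.
Round 2: Purple 5, Orange 11, Pink 13. Purple eliminated.
Round 3: Orange 16, Pink 13. Orange has a majority (≥15).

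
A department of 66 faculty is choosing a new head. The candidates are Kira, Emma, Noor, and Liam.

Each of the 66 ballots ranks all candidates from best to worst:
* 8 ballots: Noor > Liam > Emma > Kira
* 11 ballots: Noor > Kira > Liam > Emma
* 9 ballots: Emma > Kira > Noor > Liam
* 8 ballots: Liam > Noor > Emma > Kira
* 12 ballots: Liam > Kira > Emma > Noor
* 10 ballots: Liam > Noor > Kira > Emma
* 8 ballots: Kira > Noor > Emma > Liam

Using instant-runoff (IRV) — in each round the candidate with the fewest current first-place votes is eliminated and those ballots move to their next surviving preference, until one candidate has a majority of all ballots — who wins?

Round 1: Kira 8, Emma 9, Noor 19, Liam 30. Kira eliminated.
Round 2: Emma 9, Noor 27, Liam 30. Emma eliminated.
Round 3: Noor 36, Liam 30. Noor has a majority (≥34).

Noor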